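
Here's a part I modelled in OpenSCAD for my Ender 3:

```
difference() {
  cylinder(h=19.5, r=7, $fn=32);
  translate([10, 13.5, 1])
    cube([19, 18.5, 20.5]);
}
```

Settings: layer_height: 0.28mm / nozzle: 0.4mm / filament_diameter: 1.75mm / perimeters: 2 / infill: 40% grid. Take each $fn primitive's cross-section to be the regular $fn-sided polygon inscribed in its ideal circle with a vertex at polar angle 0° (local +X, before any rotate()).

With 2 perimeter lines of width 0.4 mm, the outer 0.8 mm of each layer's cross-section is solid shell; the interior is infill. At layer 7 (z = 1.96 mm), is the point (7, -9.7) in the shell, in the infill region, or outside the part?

At z = 1.96 mm: the r=7 cylinder contributes a regular 32-gon of circumradius 7; the 19×18.5 cube at (10, 13.5) contributes its full rectangle; Taking the first minus the rest: starting from the r=7 cylinder, the 19×18.5 cube at (10, 13.5) misses the remaining region (no effect) — 1 connected region. Overall, the cross-section is a single solid region. The nearest boundary edge runs (4.95, -4.95)→(3.89, -5.82); distance from the point to it = 4.97 mm. The point is not inside any of the regions above, so it lies outside the cross-section (4.97 mm from the nearest boundary).

outside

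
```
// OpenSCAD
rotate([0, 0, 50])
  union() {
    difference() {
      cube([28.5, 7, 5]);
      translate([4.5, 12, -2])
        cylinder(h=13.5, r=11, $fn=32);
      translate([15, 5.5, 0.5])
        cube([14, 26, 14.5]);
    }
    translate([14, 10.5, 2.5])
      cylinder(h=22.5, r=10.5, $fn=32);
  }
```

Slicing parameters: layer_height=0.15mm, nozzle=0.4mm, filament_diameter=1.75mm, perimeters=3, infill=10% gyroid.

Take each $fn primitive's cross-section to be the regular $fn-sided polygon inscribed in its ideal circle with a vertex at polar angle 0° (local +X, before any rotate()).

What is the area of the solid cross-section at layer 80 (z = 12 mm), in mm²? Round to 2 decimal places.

344.14 mm²

At z = 12 mm: the cube does not reach this height (z outside [0, 5]); the cylinder at (4.5, 12) does not reach this height (z outside [-2, 11.5]); the cube at (15, 5.5) is present — its section is the full 14×26 rectangle (area 364.00 mm²); Taking the first minus the rest: the first operand is absent here, so nothing remains; the r=10.5 cylinder at (14, 10.5) contributes a regular 32-gon of circumradius 10.5 (area = (32/2)·10.500²·sin(360°/32) = 344.14 mm²); Taking the union: only the r=10.5 cylinder at (14, 10.5) is present, so the union is just that shape — area = 344.14 mm²; (whole slice rotated 50° about Z — lengths, areas and connectivity unchanged). Overall, the cross-section is a single solid region. Net area = 344.14 mm².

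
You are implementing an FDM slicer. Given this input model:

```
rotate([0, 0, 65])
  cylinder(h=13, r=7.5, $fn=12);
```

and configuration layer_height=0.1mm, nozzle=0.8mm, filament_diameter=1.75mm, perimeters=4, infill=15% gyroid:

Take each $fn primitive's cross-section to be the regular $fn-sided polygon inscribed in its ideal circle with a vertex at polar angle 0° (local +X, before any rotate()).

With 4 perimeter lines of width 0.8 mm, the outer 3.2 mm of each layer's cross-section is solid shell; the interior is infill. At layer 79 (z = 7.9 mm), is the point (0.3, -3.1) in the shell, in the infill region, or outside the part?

infill

At z = 7.9 mm: the r=7.5 cylinder contributes a regular 12-gon of circumradius 7.5; (whole slice rotated 65° about Z — lengths, areas and connectivity unchanged). Overall, the cross-section is a single solid region. Undo the 65° rotation: the query point maps to (-2.683, -1.582) in the un-rotated model frame. The nearest boundary edge runs (-6.50, -3.75)→(-3.75, -6.50); distance from the point to it = 4.23 mm. The point is inside the cross-section and 4.23 mm from the nearest boundary — more than the 3.2 mm shell width (4 × 0.8), so it's in the infill interior.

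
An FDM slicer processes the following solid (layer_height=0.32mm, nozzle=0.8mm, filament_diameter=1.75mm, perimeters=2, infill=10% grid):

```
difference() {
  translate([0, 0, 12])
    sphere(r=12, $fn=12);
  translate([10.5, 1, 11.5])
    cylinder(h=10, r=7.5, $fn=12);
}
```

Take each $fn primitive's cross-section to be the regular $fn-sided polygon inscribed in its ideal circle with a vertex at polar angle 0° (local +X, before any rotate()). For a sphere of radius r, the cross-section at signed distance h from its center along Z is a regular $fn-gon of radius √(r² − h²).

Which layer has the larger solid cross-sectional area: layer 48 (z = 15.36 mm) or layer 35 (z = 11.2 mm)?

layer 35 (z = 11.2 mm)

Layer 48 (z = 15.36): the r=12 sphere slices to a regular 12-gon of circumradius 11.520 (√(r²−h²) with h=3.36 from center) (area = (12/2)·11.520²·sin(360°/12) = 398.13 mm²); the r=7.5 cylinder at (10.5, 1) contributes a regular 12-gon of circumradius 7.5 (area = (12/2)·7.500²·sin(360°/12) = 168.75 mm²); Taking the first minus the rest: starting from the r=12 sphere (398.13 mm²), the r=7.5 cylinder at (10.5, 1) partially overlaps it — only the 82.68 mm² overlap (of its 168.75 mm²) is removed, clipping the outline — area = 315.45 mm². So its area = 315.45 mm². Layer 35 (z = 11.2): the r=12 sphere slices to a regular 12-gon of circumradius 11.973 (√(r²−h²) with h=0.8 from center) (area = (12/2)·11.973²·sin(360°/12) = 430.08 mm²); the cylinder at (10.5, 1) is not intersected at this z (z outside [11.5, 21.5]); After the difference (first − rest): none of the subtracted shapes is present at this height, so the r=12 sphere is unchanged — area = 430.08 mm². So its area = 430.08 mm². Layer 35 is larger (430.08 vs 315.45 mm²).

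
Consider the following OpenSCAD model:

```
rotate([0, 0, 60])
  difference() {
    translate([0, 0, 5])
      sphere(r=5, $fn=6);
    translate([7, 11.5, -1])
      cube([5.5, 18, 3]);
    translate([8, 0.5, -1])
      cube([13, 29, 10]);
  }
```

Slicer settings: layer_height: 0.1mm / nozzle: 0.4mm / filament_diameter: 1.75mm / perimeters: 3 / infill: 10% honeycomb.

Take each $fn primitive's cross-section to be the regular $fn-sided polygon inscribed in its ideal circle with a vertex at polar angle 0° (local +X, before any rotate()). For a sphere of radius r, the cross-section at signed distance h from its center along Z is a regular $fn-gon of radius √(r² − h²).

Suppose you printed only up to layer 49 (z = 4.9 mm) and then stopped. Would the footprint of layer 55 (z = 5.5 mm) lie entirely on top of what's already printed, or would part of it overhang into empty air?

Compare the two slices. At z = 4.9: the r=5 sphere slices to a regular 6-gon of circumradius 4.999 (√(r²−h²) with h=0.1 from center) (area = (6/2)·4.999²·sin(360°/6) = 64.93 mm²); the cube at (7, 11.5) is not intersected at this z (z outside [-1, 2]); the cube at (8, 0.5) is present — its section is the full 13×29 rectangle (area 377.00 mm²); Taking the first minus the rest: starting from the r=5 sphere (64.93 mm²), the 13×29 cube at (8, 0.5) misses the remaining region (no effect) — area = 64.93 mm²; (rotated 60° about Z; rotation is an isometry so areas/perimeters/island counts are preserved). At z = 5.5: the sphere: section is a regular 6-gon, circumradius = √(r²−h²) = √(5²−0.5²) = 4.975 (area = (6/2)·4.975²·sin(360°/6) = 64.30 mm²); the cube at (7, 11.5) does not reach this height (z outside [-1, 2]); the cube at (8, 0.5) is present — its section is the full 13×29 rectangle (area 377.00 mm²); After the difference (first − rest): starting from the r=5 sphere (64.30 mm²), the 13×29 cube at (8, 0.5) misses the remaining region (no effect) — area = 64.30 mm²; (whole slice rotated 60° about Z — lengths, areas and connectivity unchanged). Checking containment: the cross-section at z = 5.5 is a subset of the cross-section at z = 4.9.

entirely on top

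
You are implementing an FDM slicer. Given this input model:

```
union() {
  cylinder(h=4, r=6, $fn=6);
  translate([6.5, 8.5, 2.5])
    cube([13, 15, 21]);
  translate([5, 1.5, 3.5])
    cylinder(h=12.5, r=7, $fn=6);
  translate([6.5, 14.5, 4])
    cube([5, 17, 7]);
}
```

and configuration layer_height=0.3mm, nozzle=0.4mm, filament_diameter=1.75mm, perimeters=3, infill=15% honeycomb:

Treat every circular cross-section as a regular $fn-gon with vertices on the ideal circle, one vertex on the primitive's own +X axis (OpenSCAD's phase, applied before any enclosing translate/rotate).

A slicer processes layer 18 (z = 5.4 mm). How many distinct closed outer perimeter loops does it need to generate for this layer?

At z = 5.4 mm: the cylinder is absent (z outside [0, 4]); the 13×15 cube at (6.5, 8.5) contributes its full rectangle; the cylinder at (5, 1.5): section is a regular 6-gon, circumradius r=7; the 5×17 cube at (6.5, 14.5) contributes its full rectangle; Combining (union): the regions partially overlap (shared area 45.00 mm²), so overlapping operands fuse into one piece — 2 connected regions. The result has 2 disconnected regions.

2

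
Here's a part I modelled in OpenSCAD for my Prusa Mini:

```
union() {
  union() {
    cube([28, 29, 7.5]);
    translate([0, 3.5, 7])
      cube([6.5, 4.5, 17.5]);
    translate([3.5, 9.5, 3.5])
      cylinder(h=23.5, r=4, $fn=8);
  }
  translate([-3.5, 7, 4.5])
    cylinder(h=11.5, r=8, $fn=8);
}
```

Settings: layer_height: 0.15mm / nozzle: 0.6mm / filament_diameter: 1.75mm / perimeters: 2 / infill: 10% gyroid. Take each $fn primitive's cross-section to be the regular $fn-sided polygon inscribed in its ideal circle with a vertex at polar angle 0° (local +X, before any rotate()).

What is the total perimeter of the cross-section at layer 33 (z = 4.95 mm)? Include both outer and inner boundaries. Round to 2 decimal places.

132.97 mm

At z = 4.95 mm: the cube is present — its section is the full 28×29 rectangle (perimeter 114.00 mm); the cube at (0, 3.5) is absent (z outside [7, 24.5]); the r=4 cylinder at (3.5, 9.5) gives a regular 8-gon of circumradius 4 (constant along its height) (perimeter = 2·8·4.000·sin(180°/8) = 24.49 mm); Combining (union): the regions partially overlap (shared area 44.65 mm²), so the edge portions inside another operand are dropped and the merged outline is re-measured after clipping — boundary = 114.20 mm; the cylinder at (-3.5, 7): section is a regular 8-gon, circumradius r=8 (perimeter = 2·8·8.000·sin(180°/8) = 48.98 mm); Merging all regions: the regions partially overlap (shared area 40.19 mm²), so the edge portions inside another operand are dropped and the merged outline is re-measured after clipping — boundary = 132.97 mm. Overall, the cross-section is a single solid region. Total boundary length (outer) = 132.97 mm.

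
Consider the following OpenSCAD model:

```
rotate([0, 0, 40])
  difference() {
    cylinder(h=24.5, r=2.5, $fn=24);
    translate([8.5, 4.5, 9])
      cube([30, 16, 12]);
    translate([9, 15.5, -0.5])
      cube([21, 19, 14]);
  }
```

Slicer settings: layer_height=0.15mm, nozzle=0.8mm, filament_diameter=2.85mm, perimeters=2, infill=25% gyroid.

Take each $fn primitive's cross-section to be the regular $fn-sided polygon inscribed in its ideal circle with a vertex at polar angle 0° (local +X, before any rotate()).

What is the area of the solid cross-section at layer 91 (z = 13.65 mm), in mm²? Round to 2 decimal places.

19.41 mm²

At z = 13.65 mm: the r=2.5 cylinder contributes a regular 24-gon of circumradius 2.5 (area = (24/2)·2.500²·sin(360°/24) = 19.41 mm²); the cube at (8.5, 4.5) (footprint 30×16) is included at this height (area 480.00 mm²); the cube at (9, 15.5) does not reach this height (z outside [-0.5, 13.5]); Taking the first minus the rest: starting from the r=2.5 cylinder (19.41 mm²), the 30×16 cube at (8.5, 4.5) misses the remaining region (no effect) — area = 19.41 mm²; (whole slice rotated 40° about Z — lengths, areas and connectivity unchanged). Overall, the cross-section is a single solid region. Net area = 19.41 mm².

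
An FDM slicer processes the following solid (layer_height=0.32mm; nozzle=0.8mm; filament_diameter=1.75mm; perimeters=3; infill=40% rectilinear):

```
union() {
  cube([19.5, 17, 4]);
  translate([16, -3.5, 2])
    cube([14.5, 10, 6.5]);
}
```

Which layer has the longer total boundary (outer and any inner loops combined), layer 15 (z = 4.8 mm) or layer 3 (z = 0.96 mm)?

layer 3 (z = 0.96 mm)

Layer 15 (z = 4.8): the cube does not reach this height (z outside [0, 4]); the cube at (16, -3.5) is present — its section is the full 14.5×10 rectangle (perimeter 49.00 mm); Combining (union): only the 14.5×10 cube at (16, -3.5) is present, so the union is just that shape — boundary = 49.00 mm. So its perimeter = 49.00 mm. Layer 3 (z = 0.96): the cube (footprint 19.5×17) is included at this height (perimeter 73.00 mm); the cube at (16, -3.5) does not reach this height (z outside [2, 8.5]); Taking the union: only the 19.5×17 cube is present, so the union is just that shape — boundary = 73.00 mm. So its perimeter = 73.00 mm. Layer 3 is larger (73.00 vs 49.00 mm).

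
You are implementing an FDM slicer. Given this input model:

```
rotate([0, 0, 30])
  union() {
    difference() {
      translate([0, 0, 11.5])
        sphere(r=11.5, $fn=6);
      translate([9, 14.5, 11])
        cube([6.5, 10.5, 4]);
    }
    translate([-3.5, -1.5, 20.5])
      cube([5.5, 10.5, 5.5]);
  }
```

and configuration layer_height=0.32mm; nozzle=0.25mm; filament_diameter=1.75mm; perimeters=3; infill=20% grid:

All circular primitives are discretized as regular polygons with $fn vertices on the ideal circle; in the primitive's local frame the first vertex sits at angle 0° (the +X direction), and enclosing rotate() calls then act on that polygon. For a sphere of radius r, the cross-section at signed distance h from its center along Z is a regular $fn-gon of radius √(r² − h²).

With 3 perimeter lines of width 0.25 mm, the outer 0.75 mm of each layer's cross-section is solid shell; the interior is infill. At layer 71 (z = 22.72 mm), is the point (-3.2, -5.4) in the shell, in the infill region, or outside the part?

At z = 22.72 mm: the sphere: section is a regular 6-gon, circumradius = √(r²−h²) = √(11.5²−11.22²) = 2.522; the cube at (9, 14.5) is absent (z outside [11, 15]); Subtracting the remaining from the first: none of the subtracted shapes is present at this height, so the r=11.5 sphere is unchanged — 1 connected region; the 5.5×10.5 cube at (-3.5, -1.5) contributes its full rectangle; Combining (union): the regions partially overlap (shared area 14.06 mm²), so overlapping operands fuse into one piece — 1 connected region; (whole slice rotated 30° about Z — lengths, areas and connectivity unchanged). Overall, the cross-section is a single solid region. Undo the 30° rotation: the query point maps to (-5.471, -3.077) in the un-rotated model frame. The nearest boundary edge runs (-1.66, -1.50)→(-3.50, -1.50); distance from the point to it = 2.52 mm. The point is not inside any of the regions above, so it lies outside the cross-section (2.52 mm from the nearest boundary).

outside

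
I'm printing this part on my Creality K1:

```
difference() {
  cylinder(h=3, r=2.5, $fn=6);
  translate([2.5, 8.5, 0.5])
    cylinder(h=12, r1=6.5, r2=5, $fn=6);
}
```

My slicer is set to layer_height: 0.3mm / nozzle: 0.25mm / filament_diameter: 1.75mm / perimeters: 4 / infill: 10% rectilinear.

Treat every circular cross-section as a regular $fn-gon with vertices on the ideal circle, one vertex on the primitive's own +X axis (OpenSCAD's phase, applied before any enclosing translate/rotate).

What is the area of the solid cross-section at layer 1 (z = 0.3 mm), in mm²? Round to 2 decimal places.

At z = 0.3 mm: the r=2.5 cylinder contributes a regular 6-gon of circumradius 2.5 (area = (6/2)·2.500²·sin(360°/6) = 16.24 mm²); the cone at (2.5, 8.5) does not reach this height (z outside [0.5, 12.5]); After the difference (first − rest): none of the subtracted shapes is present at this height, so the r=2.5 cylinder is unchanged — area = 16.24 mm². Overall, the cross-section is a single solid region. Net area = 16.24 mm².

16.24 mm²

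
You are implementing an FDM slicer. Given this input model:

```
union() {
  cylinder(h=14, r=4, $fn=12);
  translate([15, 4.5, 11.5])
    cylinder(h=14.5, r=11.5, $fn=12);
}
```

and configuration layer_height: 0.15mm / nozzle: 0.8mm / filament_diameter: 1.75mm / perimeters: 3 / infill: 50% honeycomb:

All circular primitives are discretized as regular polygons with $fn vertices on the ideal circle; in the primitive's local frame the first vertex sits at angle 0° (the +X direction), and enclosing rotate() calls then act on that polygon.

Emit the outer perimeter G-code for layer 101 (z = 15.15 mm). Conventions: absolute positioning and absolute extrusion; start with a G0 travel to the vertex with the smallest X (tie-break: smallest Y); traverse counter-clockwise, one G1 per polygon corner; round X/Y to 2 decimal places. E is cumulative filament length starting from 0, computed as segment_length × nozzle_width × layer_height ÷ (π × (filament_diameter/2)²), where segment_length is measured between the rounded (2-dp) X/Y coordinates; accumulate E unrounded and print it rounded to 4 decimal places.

G0 X3.50 Y4.50 Z15.15
G1 X5.04 Y-1.25 E0.2970
G1 X9.25 Y-5.46 E0.5940
G1 X15.00 Y-7.00 E0.8910
G1 X20.75 Y-5.46 E1.1880
G1 X24.96 Y-1.25 E1.4850
G1 X26.50 Y4.50 E1.7820
G1 X24.96 Y10.25 E2.0790
G1 X20.75 Y14.46 E2.3760
G1 X15.00 Y16.00 E2.6730
G1 X9.25 Y14.46 E2.9700
G1 X5.04 Y10.25 E3.2670
G1 X3.50 Y4.50 E3.5640

At z = 15.15 mm: the cylinder is not intersected at this z (z outside [0, 14]); the r=11.5 cylinder at (15, 4.5) gives a regular 12-gon of circumradius 11.5 (constant along its height); Combining (union): only the r=11.5 cylinder at (15, 4.5) is present, so the union is just that shape — 1 connected region. The outline is a single polygon with 12 vertices. Extrusion per mm of travel: 0.8 × 0.15 / (π × 0.875²) = 0.049890. Accumulating E over each segment gives final E = 3.5640.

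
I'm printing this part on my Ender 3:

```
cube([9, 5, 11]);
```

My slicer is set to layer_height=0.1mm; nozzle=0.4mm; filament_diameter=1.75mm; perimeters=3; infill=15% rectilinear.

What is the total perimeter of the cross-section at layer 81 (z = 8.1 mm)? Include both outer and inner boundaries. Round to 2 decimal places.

28.00 mm

At z = 8.1 mm: the cube (footprint 9×5) is included at this height (perimeter 28.00 mm). Overall, the cross-section is a single solid region. Total boundary length (outer) = 28.00 mm.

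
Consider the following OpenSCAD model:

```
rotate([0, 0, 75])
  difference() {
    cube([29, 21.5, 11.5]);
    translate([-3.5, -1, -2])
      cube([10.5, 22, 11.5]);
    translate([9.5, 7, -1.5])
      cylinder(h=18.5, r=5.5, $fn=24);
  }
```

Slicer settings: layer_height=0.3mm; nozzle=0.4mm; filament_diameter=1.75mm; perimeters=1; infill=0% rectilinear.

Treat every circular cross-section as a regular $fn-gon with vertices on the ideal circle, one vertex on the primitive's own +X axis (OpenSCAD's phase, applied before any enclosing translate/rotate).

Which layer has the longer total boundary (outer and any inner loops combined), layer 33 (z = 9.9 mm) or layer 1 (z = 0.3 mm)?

layer 33 (z = 9.9 mm)

Layer 33 (z = 9.9): the 29×21.5 cube contributes its full rectangle (perimeter 101.00 mm); the cube at (-3.5, -1) is not intersected at this z (z outside [-2, 9.5]); the r=5.5 cylinder at (9.5, 7) gives a regular 24-gon of circumradius 5.5 (constant along its height) (perimeter = 2·24·5.500·sin(180°/24) = 34.46 mm); After the difference (first − rest): starting from the 29×21.5 cube, the r=5.5 cylinder at (9.5, 7) lies wholly inside it (removes its full 93.95 mm² and its 34.46 mm outline becomes a hole wall) — boundary (outer + 1 inner loop) = 135.46 mm; (whole slice rotated 75° about Z — lengths, areas and connectivity unchanged). So its perimeter = 135.46 mm. Layer 1 (z = 0.3): the cube (footprint 29×21.5) is included at this height (perimeter 101.00 mm); the cube at (-3.5, -1) (footprint 10.5×22) is included at this height (perimeter 65.00 mm); the cylinder at (9.5, 7): section is a regular 24-gon, circumradius r=5.5 (perimeter = 2·24·5.500·sin(180°/24) = 34.46 mm); Taking the first minus the rest: starting from the 29×21.5 cube, the 10.5×22 cube at (-3.5, -1) partially overlaps it — only the 147.00 mm² overlap (of its 231.00 mm²) is removed, clipping the outline; the r=5.5 cylinder at (9.5, 7) partially overlaps it — only the 73.33 mm² overlap (of its 93.95 mm²) is removed, clipping the outline — boundary = 113.70 mm; (whole slice rotated 75° about Z — lengths, areas and connectivity unchanged). So its perimeter = 113.70 mm. Layer 33 is larger (135.46 vs 113.70 mm).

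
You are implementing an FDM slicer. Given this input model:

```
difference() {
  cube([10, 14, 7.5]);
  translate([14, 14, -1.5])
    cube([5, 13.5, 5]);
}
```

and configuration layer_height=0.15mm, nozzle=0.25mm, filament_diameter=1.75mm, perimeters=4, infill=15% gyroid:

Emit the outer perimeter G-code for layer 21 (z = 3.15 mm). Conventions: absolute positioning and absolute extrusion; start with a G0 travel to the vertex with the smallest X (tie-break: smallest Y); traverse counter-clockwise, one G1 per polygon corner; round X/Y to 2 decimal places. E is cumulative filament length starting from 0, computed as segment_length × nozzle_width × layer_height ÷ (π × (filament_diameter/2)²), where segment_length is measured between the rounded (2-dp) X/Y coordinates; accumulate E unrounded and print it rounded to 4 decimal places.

At z = 3.15 mm: the cube (footprint 10×14) is included at this height; the 5×13.5 cube at (14, 14) contributes its full rectangle; Subtracting the remaining from the first: starting from the 10×14 cube, the 5×13.5 cube at (14, 14) misses the remaining region (no effect) — 1 connected region. The outline is a single polygon with 4 vertices. Extrusion per mm of travel: 0.25 × 0.15 / (π × 0.875²) = 0.015591. Accumulating E over each segment gives final E = 0.7484.

G0 X0.00 Y0.00 Z3.15
G1 X10.00 Y0.00 E0.1559
G1 X10.00 Y14.00 E0.3742
G1 X0.00 Y14.00 E0.5301
G1 X0.00 Y0.00 E0.7484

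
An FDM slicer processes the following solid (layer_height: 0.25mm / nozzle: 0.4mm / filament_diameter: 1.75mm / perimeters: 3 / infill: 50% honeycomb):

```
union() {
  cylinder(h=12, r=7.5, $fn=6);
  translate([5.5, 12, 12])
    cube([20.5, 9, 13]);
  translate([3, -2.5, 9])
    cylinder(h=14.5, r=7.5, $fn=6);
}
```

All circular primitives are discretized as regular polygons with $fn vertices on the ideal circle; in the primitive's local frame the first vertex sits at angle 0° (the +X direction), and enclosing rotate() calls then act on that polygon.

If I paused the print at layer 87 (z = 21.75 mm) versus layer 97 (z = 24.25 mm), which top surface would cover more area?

Layer 87 (z = 21.75): the cylinder is not intersected at this z (z outside [0, 12]); the cube at (5.5, 12) (footprint 20.5×9) is included at this height (area 184.50 mm²); the r=7.5 cylinder at (3, -2.5) gives a regular 6-gon of circumradius 7.5 (constant along its height) (area = (6/2)·7.500²·sin(360°/6) = 146.14 mm²); Taking the union: the 2 present regions are separate (no shared area or edge), so areas and boundary lengths simply add and each stays a separate island — area = 330.64 mm². So its area = 330.64 mm². Layer 97 (z = 24.25): the cylinder is absent (z outside [0, 12]); the 20.5×9 cube at (5.5, 12) contributes its full rectangle (area 184.50 mm²); the cylinder at (3, -2.5) is not intersected at this z (z outside [9, 23.5]); Taking the union: only the 20.5×9 cube at (5.5, 12) is present, so the union is just that shape — area = 184.50 mm². So its area = 184.50 mm². Layer 87 is larger (330.64 vs 184.50 mm²).

layer 87 (z = 21.75 mm)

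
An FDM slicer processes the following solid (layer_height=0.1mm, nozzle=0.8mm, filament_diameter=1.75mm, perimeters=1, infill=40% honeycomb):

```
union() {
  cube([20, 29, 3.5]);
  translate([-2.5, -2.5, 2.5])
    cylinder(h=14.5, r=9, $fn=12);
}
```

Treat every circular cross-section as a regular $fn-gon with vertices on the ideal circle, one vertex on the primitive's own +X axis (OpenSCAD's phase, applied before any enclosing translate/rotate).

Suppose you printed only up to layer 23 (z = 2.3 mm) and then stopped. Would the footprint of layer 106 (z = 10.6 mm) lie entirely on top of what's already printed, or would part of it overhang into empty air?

Compare the two slices. At z = 2.3: the 20×29 cube contributes its full rectangle (area 580.00 mm²); the cylinder at (-2.5, -2.5) is absent (z outside [2.5, 17]); Taking the union: only the 20×29 cube is present, so the union is just that shape — area = 580.00 mm². At z = 10.6: the cube is not intersected at this z (z outside [0, 3.5]); the r=9 cylinder at (-2.5, -2.5) contributes a regular 12-gon of circumradius 9 (area = (12/2)·9.000²·sin(360°/12) = 243.00 mm²); Taking the union: only the r=9 cylinder at (-2.5, -2.5) is present, so the union is just that shape — area = 243.00 mm². Checking containment: at z = 10.6 the cross-section extends beyond the z = 2.3 cross-section by about 219.33 mm².

part overhangs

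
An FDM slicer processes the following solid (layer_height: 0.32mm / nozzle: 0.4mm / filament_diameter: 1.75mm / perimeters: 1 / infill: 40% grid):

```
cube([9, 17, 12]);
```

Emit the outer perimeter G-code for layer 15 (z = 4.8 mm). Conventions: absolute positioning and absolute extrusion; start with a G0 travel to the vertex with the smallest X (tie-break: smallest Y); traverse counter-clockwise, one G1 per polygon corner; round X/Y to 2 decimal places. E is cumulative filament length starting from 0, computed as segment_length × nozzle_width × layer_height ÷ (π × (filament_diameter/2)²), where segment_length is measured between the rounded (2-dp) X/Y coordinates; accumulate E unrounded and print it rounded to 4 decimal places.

G0 X0.00 Y0.00 Z4.80
G1 X9.00 Y0.00 E0.4789
G1 X9.00 Y17.00 E1.3836
G1 X0.00 Y17.00 E1.8626
G1 X0.00 Y0.00 E2.7672

At z = 4.8 mm: the cube (footprint 9×17) is included at this height. The outline is a single polygon with 4 vertices. Extrusion per mm of travel: 0.4 × 0.32 / (π × 0.875²) = 0.053216. Accumulating E over each segment gives final E = 2.7672.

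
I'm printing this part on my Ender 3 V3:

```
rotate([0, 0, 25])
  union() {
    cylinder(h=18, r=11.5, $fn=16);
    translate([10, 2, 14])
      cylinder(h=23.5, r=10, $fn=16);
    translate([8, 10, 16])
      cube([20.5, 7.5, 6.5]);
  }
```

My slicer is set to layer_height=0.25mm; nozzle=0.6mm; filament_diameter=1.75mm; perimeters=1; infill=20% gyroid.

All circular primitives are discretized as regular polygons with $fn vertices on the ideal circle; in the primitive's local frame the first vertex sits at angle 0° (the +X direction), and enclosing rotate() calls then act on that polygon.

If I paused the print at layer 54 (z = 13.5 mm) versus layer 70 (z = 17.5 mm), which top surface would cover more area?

Layer 54 (z = 13.5): the r=11.5 cylinder contributes a regular 16-gon of circumradius 11.5 (area = (16/2)·11.500²·sin(360°/16) = 404.88 mm²); the cylinder at (10, 2) does not reach this height (z outside [14, 37.5]); the cube at (8, 10) does not reach this height (z outside [16, 22.5]); Merging all regions: only the r=11.5 cylinder is present, so the union is just that shape — area = 404.88 mm²; (whole slice rotated 25° about Z — lengths, areas and connectivity unchanged). So its area = 404.88 mm². Layer 70 (z = 17.5): the r=11.5 cylinder contributes a regular 16-gon of circumradius 11.5 (area = (16/2)·11.500²·sin(360°/16) = 404.88 mm²); the r=10 cylinder at (10, 2) gives a regular 16-gon of circumradius 10 (constant along its height) (area = (16/2)·10.000²·sin(360°/16) = 306.15 mm²); the 20.5×7.5 cube at (8, 10) contributes its full rectangle (area 153.75 mm²); Combining (union): the regions partially overlap — summed areas 864.78 mm² minus the doubly-counted overlap 155.97 mm² gives 708.80 mm² — area = 708.80 mm²; (whole slice rotated 25° about Z — lengths, areas and connectivity unchanged). So its area = 708.80 mm². Layer 70 is larger (708.80 vs 404.88 mm²).

layer 70 (z = 17.5 mm)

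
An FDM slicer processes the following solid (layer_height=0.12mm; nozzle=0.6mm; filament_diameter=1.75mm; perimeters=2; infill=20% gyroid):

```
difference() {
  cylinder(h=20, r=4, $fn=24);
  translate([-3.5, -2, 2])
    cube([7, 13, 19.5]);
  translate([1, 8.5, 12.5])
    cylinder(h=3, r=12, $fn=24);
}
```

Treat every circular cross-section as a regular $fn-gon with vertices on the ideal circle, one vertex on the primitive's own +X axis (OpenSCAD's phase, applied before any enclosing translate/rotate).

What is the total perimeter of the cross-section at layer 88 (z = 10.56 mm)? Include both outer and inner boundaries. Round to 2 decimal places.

30.91 mm

At z = 10.56 mm: the r=4 cylinder gives a regular 24-gon of circumradius 4 (constant along its height) (perimeter = 2·24·4.000·sin(180°/24) = 25.06 mm); the 7×13 cube at (-3.5, -2) contributes its full rectangle (perimeter 40.00 mm); the cylinder at (1, 8.5) does not reach this height (z outside [12.5, 15.5]); Taking the first minus the rest: starting from the r=4 cylinder, the 7×13 cube at (-3.5, -2) partially overlaps it — only the 37.63 mm² overlap (of its 91.00 mm²) is removed, clipping the outline — boundary = 30.91 mm. Overall, the cross-section has 3 separate islands. Total boundary length (outer) = 30.91 mm.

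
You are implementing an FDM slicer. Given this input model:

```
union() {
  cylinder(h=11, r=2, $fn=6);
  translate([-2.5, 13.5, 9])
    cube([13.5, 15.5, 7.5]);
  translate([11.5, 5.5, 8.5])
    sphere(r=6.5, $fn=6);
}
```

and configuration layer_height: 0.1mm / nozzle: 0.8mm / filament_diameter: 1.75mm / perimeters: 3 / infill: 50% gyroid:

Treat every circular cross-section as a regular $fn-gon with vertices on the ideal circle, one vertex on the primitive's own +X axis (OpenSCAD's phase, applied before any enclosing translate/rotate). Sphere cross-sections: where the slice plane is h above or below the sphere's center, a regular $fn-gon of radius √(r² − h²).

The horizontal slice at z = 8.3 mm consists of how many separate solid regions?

At z = 8.3 mm: the cylinder: section is a regular 6-gon, circumradius r=2; the cube at (-2.5, 13.5) does not reach this height (z outside [9, 16.5]); the sphere at (11.5, 5.5): section is a regular 6-gon, circumradius = √(r²−h²) = √(6.5²−0.2²) = 6.497; Merging all regions: the 2 present regions are separate (no shared area or edge), so areas and boundary lengths simply add and each stays a separate island — 2 connected regions. The result has 2 disconnected regions.

2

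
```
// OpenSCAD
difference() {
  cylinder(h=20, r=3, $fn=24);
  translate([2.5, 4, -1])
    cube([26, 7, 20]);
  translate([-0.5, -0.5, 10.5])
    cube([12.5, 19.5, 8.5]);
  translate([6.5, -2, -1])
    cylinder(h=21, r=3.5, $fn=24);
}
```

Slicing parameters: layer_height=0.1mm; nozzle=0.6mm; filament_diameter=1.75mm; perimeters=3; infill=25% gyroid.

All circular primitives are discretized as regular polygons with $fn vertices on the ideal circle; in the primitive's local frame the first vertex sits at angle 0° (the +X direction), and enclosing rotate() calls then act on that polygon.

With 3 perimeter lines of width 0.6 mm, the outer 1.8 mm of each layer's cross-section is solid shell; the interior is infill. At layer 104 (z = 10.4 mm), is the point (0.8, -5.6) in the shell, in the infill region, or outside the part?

outside

At z = 10.4 mm: the r=3 cylinder contributes a regular 24-gon of circumradius 3; the 26×7 cube at (2.5, 4) contributes its full rectangle; the cube at (-0.5, -0.5) is not intersected at this z (z outside [10.5, 19]); the r=3.5 cylinder at (6.5, -2) gives a regular 24-gon of circumradius 3.5 (constant along its height); Subtracting the remaining from the first: starting from the r=3 cylinder, the 26×7 cube at (2.5, 4) misses the remaining region (no effect); the r=3.5 cylinder at (6.5, -2) misses the remaining region (no effect) — 1 connected region. Overall, the cross-section is a single solid region. The nearest boundary edge runs (0.78, -2.90)→(-0.00, -3.00); distance from the point to it = 2.68 mm. The point is not inside any of the regions above, so it lies outside the cross-section (2.68 mm from the nearest boundary).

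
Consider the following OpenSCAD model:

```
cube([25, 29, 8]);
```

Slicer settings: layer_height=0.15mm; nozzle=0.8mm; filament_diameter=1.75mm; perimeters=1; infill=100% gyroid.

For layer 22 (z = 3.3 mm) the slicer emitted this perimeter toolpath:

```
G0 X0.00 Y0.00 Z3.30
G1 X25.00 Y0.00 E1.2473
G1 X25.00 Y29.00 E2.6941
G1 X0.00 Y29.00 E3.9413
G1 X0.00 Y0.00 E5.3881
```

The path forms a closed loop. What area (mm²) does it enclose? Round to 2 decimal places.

Apply the shoelace formula to the sequence of (X, Y) vertices; enclosed area = 725.00 mm².

725.00 mm²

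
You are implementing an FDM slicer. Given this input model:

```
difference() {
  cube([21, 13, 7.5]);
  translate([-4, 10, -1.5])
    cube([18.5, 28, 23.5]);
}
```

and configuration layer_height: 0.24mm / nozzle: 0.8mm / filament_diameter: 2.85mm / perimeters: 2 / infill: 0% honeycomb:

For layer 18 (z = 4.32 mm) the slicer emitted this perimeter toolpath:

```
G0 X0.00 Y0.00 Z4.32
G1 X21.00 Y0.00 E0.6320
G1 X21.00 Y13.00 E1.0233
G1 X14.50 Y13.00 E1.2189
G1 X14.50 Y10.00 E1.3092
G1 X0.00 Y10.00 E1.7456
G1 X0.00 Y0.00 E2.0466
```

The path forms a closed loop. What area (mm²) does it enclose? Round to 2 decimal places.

229.50 mm²

Apply the shoelace formula to the sequence of (X, Y) vertices; enclosed area = 229.50 mm².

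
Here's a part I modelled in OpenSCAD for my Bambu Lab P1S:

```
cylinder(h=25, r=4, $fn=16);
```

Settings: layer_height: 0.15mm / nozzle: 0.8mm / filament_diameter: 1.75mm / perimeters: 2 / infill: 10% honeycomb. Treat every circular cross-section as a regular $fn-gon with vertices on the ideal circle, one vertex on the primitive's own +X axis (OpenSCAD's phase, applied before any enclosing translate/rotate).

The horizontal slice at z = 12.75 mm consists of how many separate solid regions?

At z = 12.75 mm: the cylinder: section is a regular 16-gon, circumradius r=4. The result has 1 disconnected region.

1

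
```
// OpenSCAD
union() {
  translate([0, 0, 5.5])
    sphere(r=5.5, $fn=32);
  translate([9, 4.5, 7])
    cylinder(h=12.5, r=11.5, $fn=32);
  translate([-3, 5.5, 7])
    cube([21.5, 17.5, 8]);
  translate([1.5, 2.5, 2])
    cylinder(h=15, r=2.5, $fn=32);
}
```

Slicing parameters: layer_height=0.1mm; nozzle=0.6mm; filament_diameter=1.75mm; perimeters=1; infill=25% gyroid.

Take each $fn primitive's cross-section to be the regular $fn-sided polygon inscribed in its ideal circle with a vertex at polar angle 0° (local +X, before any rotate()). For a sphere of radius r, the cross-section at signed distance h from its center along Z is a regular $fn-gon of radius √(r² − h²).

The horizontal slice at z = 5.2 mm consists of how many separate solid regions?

1

At z = 5.2 mm: the r=5.5 sphere slices to a regular 32-gon of circumradius 5.492 (√(r²−h²) with h=0.3 from center); the cylinder at (9, 4.5) is absent (z outside [7, 19.5]); the cube at (-3, 5.5) does not reach this height (z outside [7, 15]); the cylinder at (1.5, 2.5): section is a regular 32-gon, circumradius r=2.5; Combining (union): the r=2.5 cylinder at (1.5, 2.5) lies entirely inside the r=5.5 sphere, so the union is just the r=5.5 sphere — 1 connected region. The result has 1 disconnected region.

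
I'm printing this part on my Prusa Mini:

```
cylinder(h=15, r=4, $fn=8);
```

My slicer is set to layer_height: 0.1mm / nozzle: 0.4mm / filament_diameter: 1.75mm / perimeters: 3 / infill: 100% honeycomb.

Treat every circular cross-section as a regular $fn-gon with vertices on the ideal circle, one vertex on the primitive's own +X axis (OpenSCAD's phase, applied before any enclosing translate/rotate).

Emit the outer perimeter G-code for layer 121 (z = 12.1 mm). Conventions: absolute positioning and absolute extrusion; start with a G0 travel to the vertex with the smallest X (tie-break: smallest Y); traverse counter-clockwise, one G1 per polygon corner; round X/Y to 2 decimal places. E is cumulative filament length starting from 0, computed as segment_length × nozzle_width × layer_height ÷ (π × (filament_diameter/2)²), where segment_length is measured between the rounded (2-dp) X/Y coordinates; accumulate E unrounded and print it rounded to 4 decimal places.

G0 X-4.00 Y0.00 Z12.10
G1 X-2.83 Y-2.83 E0.0509
G1 X0.00 Y-4.00 E0.1019
G1 X2.83 Y-2.83 E0.1528
G1 X4.00 Y0.00 E0.2037
G1 X2.83 Y2.83 E0.2546
G1 X0.00 Y4.00 E0.3056
G1 X-2.83 Y2.83 E0.3565
G1 X-4.00 Y0.00 E0.4074

At z = 12.1 mm: the cylinder: section is a regular 8-gon, circumradius r=4. The outline is a single polygon with 8 vertices. Extrusion per mm of travel: 0.4 × 0.1 / (π × 0.875²) = 0.016630. Accumulating E over each segment gives final E = 0.4074.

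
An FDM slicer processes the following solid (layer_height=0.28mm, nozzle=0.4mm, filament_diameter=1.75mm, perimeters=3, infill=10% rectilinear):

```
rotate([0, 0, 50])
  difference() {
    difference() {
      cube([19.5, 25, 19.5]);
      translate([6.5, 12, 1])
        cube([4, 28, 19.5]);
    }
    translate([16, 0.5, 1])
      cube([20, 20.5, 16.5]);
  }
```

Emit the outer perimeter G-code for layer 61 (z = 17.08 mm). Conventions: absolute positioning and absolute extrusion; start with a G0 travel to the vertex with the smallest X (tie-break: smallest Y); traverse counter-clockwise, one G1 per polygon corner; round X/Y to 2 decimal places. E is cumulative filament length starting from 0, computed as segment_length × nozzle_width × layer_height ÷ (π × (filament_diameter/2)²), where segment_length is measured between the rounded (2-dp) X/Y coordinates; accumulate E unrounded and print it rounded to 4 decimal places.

At z = 17.08 mm: the cube (footprint 19.5×25) is included at this height; the cube at (6.5, 12) is present — its section is the full 4×28 rectangle; Subtracting the remaining from the first: starting from the 19.5×25 cube, the 4×28 cube at (6.5, 12) partially overlaps it — only the 52.00 mm² overlap (of its 112.00 mm²) is removed, clipping the outline — 1 connected region; the 20×20.5 cube at (16, 0.5) contributes its full rectangle; After the difference (first − rest): starting from the result so far, the 20×20.5 cube at (16, 0.5) partially overlaps it — only the 71.75 mm² overlap (of its 410.00 mm²) is removed, clipping the outline — 1 connected region; (whole slice rotated 50° about Z — lengths, areas and connectivity unchanged). The outline is a single polygon with 12 vertices. Extrusion per mm of travel: 0.4 × 0.28 / (π × 0.875²) = 0.046564. Accumulating E over each segment gives final E = 5.6810.

G0 X-19.15 Y16.07 Z17.08
G1 X0.00 Y0.00 E1.1641
G1 X12.53 Y14.94 E2.0720
G1 X12.15 Y15.26 E2.0952
G1 X9.90 Y12.58 E2.2581
G1 X-5.80 Y25.76 E3.2126
G1 X-3.55 Y28.44 E3.3755
G1 X-6.62 Y31.01 E3.5620
G1 X-12.40 Y24.11 E3.9811
G1 X-2.44 Y15.76 E4.5863
G1 X-5.01 Y12.69 E4.7727
G1 X-14.97 Y21.05 E5.3782
G1 X-19.15 Y16.07 E5.6810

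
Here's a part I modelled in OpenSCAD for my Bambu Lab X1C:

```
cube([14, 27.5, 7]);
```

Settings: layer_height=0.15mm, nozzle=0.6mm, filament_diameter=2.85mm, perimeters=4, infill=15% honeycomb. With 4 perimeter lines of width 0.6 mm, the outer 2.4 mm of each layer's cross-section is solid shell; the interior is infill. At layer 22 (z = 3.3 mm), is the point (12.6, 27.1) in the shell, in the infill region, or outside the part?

At z = 3.3 mm: the 14×27.5 cube contributes its full rectangle. Overall, the cross-section is a single solid region. The nearest boundary edge runs (14.00, 27.50)→(0.00, 27.50); distance from the point to it = 0.40 mm. The point is inside the cross-section, 0.40 mm from the nearest boundary — within the 2.4 mm shell band (4 × 0.6).

shell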